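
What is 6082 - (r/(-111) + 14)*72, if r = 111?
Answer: 5146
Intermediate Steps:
6082 - (r/(-111) + 14)*72 = 6082 - (111/(-111) + 14)*72 = 6082 - (111*(-1/111) + 14)*72 = 6082 - (-1 + 14)*72 = 6082 - 13*72 = 6082 - 1*936 = 6082 - 936 = 5146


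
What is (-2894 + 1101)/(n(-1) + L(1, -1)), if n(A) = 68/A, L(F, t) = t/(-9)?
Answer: 16137/611 ≈ 26.411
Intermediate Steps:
L(F, t) = -t/9 (L(F, t) = t*(-⅑) = -t/9)
(-2894 + 1101)/(n(-1) + L(1, -1)) = (-2894 + 1101)/(68/(-1) - ⅑*(-1)) = -1793/(68*(-1) + ⅑) = -1793/(-68 + ⅑) = -1793/(-611/9) = -1793*(-9/611) = 16137/611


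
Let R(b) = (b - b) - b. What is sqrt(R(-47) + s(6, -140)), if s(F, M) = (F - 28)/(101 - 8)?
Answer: sqrt(404457)/93 ≈ 6.8384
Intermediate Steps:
R(b) = -b (R(b) = 0 - b = -b)
s(F, M) = -28/93 + F/93 (s(F, M) = (-28 + F)/93 = (-28 + F)*(1/93) = -28/93 + F/93)
sqrt(R(-47) + s(6, -140)) = sqrt(-1*(-47) + (-28/93 + (1/93)*6)) = sqrt(47 + (-28/93 + 2/31)) = sqrt(47 - 22/93) = sqrt(4349/93) = sqrt(404457)/93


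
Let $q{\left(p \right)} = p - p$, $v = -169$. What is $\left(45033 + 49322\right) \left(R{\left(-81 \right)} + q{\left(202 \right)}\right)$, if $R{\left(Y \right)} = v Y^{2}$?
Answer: $-104621673195$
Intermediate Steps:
$q{\left(p \right)} = 0$
$R{\left(Y \right)} = - 169 Y^{2}$
$\left(45033 + 49322\right) \left(R{\left(-81 \right)} + q{\left(202 \right)}\right) = \left(45033 + 49322\right) \left(- 169 \left(-81\right)^{2} + 0\right) = 94355 \left(\left(-169\right) 6561 + 0\right) = 94355 \left(-1108809 + 0\right) = 94355 \left(-1108809\right) = -104621673195$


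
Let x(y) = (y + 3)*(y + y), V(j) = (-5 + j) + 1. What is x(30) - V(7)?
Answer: 1977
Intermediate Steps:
V(j) = -4 + j
x(y) = 2*y*(3 + y) (x(y) = (3 + y)*(2*y) = 2*y*(3 + y))
x(30) - V(7) = 2*30*(3 + 30) - (-4 + 7) = 2*30*33 - 1*3 = 1980 - 3 = 1977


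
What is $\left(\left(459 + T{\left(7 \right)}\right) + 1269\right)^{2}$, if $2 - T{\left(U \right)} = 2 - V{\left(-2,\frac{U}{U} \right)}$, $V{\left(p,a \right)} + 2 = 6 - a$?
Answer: $2996361$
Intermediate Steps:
$V{\left(p,a \right)} = 4 - a$ ($V{\left(p,a \right)} = -2 - \left(-6 + a\right) = 4 - a$)
$T{\left(U \right)} = 3$ ($T{\left(U \right)} = 2 - \left(2 - \left(4 - \frac{U}{U}\right)\right) = 2 - \left(2 - \left(4 - 1\right)\right) = 2 - \left(2 - 3\right) = 2 - -1 = 2 + 1 = 3$)
$\left(\left(459 + T{\left(7 \right)}\right) + 1269\right)^{2} = \left(\left(459 + 3\right) + 1269\right)^{2} = \left(462 + 1269\right)^{2} = 1731^{2} = 2996361$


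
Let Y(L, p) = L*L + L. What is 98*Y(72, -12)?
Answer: 515088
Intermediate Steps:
Y(L, p) = L + L² (Y(L, p) = L² + L = L + L²)
98*Y(72, -12) = 98*(72*(1 + 72)) = 98*(72*73) = 98*5256 = 515088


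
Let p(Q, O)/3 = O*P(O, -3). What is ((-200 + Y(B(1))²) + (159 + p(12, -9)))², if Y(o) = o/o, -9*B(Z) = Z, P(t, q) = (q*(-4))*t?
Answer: 8271376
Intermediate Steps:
P(t, q) = -4*q*t (P(t, q) = (-4*q)*t = -4*q*t)
B(Z) = -Z/9
Y(o) = 1
p(Q, O) = 36*O² (p(Q, O) = 3*(O*(-4*(-3)*O)) = 3*(O*(12*O)) = 3*(12*O²) = 36*O²)
((-200 + Y(B(1))²) + (159 + p(12, -9)))² = ((-200 + 1²) + (159 + 36*(-9)²))² = ((-200 + 1) + (159 + 36*81))² = (-199 + (159 + 2916))² = (-199 + 3075)² = 2876² = 8271376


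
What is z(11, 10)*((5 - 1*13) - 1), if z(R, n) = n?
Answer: -90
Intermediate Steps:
z(11, 10)*((5 - 1*13) - 1) = 10*((5 - 1*13) - 1) = 10*((5 - 13) - 1) = 10*(-8 - 1) = 10*(-9) = -90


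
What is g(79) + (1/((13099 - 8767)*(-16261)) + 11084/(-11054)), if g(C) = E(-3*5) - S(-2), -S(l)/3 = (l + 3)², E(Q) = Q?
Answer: -5062431634159/389336537604 ≈ -13.003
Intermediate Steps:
S(l) = -3*(3 + l)² (S(l) = -3*(l + 3)² = -3*(3 + l)²)
g(C) = -12 (g(C) = -3*5 - (-3)*(3 - 2)² = -15 - (-3)*1² = -15 - (-3) = -15 - 1*(-3) = -15 + 3 = -12)
g(79) + (1/((13099 - 8767)*(-16261)) + 11084/(-11054)) = -12 + (1/((13099 - 8767)*(-16261)) + 11084/(-11054)) = -12 + (-1/16261/4332 + 11084*(-1/11054)) = -12 + ((1/4332)*(-1/16261) - 5542/5527) = -12 + (-1/70442652 - 5542/5527) = -12 - 390393182911/389336537604 = -5062431634159/389336537604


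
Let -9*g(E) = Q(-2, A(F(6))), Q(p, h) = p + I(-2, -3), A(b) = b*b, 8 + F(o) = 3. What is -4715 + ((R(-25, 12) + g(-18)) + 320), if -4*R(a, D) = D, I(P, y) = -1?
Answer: -13193/3 ≈ -4397.7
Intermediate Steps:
F(o) = -5 (F(o) = -8 + 3 = -5)
R(a, D) = -D/4
A(b) = b**2
Q(p, h) = -1 + p (Q(p, h) = p - 1 = -1 + p)
g(E) = 1/3 (g(E) = -(-1 - 2)/9 = -1/9*(-3) = 1/3)
-4715 + ((R(-25, 12) + g(-18)) + 320) = -4715 + ((-1/4*12 + 1/3) + 320) = -4715 + ((-3 + 1/3) + 320) = -4715 + (-8/3 + 320) = -4715 + 952/3 = -13193/3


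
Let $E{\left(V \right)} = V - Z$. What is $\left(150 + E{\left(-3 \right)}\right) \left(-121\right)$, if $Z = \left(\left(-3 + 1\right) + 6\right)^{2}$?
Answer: $-15851$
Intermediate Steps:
$Z = 16$ ($Z = \left(-2 + 6\right)^{2} = 4^{2} = 16$)
$E{\left(V \right)} = -16 + V$ ($E{\left(V \right)} = V - 16 = -16 + V$)
$\left(150 + E{\left(-3 \right)}\right) \left(-121\right) = \left(150 - 19\right) \left(-121\right) = 131 \left(-121\right) = -15851$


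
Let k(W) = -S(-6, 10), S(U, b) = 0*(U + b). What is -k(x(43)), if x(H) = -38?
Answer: 0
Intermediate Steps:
S(U, b) = 0
k(W) = 0 (k(W) = -1*0 = 0)
-k(x(43)) = -1*0 = 0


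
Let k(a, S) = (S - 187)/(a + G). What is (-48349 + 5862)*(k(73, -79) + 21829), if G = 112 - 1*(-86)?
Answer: -251327302391/271 ≈ -9.2741e+8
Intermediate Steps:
G = 198 (G = 112 + 86 = 198)
k(a, S) = (-187 + S)/(198 + a) (k(a, S) = (S - 187)/(a + 198) = (-187 + S)/(198 + a))
(-48349 + 5862)*(k(73, -79) + 21829) = (-48349 + 5862)*((-187 - 79)/(198 + 73) + 21829) = -42487*(-266/271 + 21829) = -42487*5915393/271 = -251327302391/271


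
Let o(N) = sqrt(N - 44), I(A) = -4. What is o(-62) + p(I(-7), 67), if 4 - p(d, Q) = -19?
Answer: 23 + I*sqrt(106) ≈ 23.0 + 10.296*I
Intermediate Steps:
p(d, Q) = 23 (p(d, Q) = 4 - 1*(-19) = 4 + 19 = 23)
o(N) = sqrt(-44 + N)
o(-62) + p(I(-7), 67) = sqrt(-44 - 62) + 23 = sqrt(-106) + 23 = I*sqrt(106) + 23 = 23 + I*sqrt(106)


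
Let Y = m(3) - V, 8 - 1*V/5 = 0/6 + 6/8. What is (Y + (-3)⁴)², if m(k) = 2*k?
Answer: 41209/16 ≈ 2575.6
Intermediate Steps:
V = 145/4 (V = 40 - 5*(0/6 + 6/8) = 40 - 5*(0*(⅙) + 6*(⅛)) = 40 - 5*(0 + ¾) = 40 - 5*¾ = 40 - 15/4 = 145/4 ≈ 36.250)
Y = -121/4 (Y = 2*3 - 1*145/4 = 6 - 145/4 = -121/4 ≈ -30.250)
(Y + (-3)⁴)² = (-121/4 + (-3)⁴)² = (-121/4 + 81)² = (203/4)² = 41209/16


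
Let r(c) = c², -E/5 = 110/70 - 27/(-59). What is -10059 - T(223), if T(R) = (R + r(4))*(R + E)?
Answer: -25164618/413 ≈ -60931.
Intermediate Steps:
E = -4190/413 (E = -5*(110/70 - 27/(-59)) = -5*(110*(1/70) - 27*(-1/59)) = -5*(11/7 + 27/59) = -5*838/413 = -4190/413 ≈ -10.145)
T(R) = (16 + R)*(-4190/413 + R) (T(R) = (R + 4²)*(R - 4190/413) = (R + 16)*(-4190/413 + R) = (16 + R)*(-4190/413 + R))
-10059 - T(223) = -10059 - (-67040/413 + 223² + (2418/413)*223) = -10059 - (-67040/413 + 49729 + 539214/413) = -10059 - 1*21010251/413 = -10059 - 21010251/413 = -25164618/413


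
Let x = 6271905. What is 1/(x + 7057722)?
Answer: 1/13329627 ≈ 7.5021e-8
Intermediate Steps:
1/(x + 7057722) = 1/(6271905 + 7057722) = 1/13329627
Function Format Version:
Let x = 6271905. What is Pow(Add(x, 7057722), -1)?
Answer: Rational(1, 13329627) ≈ 7.5021e-8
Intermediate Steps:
Pow(Add(x, 7057722), -1) = Pow(Add(6271905, 7057722), -1) = Pow(13329627, -1) = Rational(1, 13329627)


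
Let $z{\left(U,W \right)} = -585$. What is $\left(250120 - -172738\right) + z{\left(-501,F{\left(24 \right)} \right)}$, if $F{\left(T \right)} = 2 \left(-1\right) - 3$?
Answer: $422273$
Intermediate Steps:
$F{\left(T \right)} = -5$ ($F{\left(T \right)} = -2 - 3 = -5$)
$\left(250120 - -172738\right) + z{\left(-501,F{\left(24 \right)} \right)} = \left(250120 - -172738\right) - 585 = \left(250120 + 172738\right) - 585 = 422858 - 585 = 422273$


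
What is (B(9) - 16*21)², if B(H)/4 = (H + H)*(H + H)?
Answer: 921600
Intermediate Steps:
B(H) = 16*H² (B(H) = 4*((H + H)*(H + H)) = 4*((2*H)*(2*H)) = 4*(4*H²) = 16*H²)
(B(9) - 16*21)² = (16*9² - 16*21)² = (16*81 - 336)² = (1296 - 336)² = 960² = 921600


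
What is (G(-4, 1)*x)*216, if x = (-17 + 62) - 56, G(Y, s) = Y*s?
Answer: 9504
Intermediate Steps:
x = -11 (x = 45 - 56 = -11)
(G(-4, 1)*x)*216 = (-4*1*(-11))*216 = -4*(-11)*216 = 44*216 = 9504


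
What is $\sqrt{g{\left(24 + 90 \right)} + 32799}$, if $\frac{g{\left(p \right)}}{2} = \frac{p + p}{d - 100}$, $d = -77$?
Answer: $\frac{\sqrt{114164351}}{59} \approx 181.1$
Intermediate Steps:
$g{\left(p \right)} = - \frac{4 p}{177}$ ($g{\left(p \right)} = 2 \frac{p + p}{-77 - 100} = 2 \frac{2 p}{-177} = 2 \cdot 2 p \left(- \frac{1}{177}\right) = 2 \left(- \frac{2 p}{177}\right) = - \frac{4 p}{177}$)
$\sqrt{g{\left(24 + 90 \right)} + 32799} = \sqrt{- \frac{4 \left(24 + 90\right)}{177} + 32799} = \sqrt{\left(- \frac{4}{177}\right) 114 + 32799} = \sqrt{- \frac{152}{59} + 32799} = \sqrt{\frac{1934989}{59}} = \frac{\sqrt{114164351}}{59}$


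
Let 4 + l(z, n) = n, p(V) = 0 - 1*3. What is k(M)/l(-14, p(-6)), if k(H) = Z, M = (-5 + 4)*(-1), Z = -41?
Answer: 41/7 ≈ 5.8571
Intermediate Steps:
p(V) = -3 (p(V) = 0 - 3 = -3)
l(z, n) = -4 + n
M = 1 (M = -1*(-1) = 1)
k(H) = -41
k(M)/l(-14, p(-6)) = -41/(-4 - 3) = -41/(-7) = -41*(-1/7) = 41/7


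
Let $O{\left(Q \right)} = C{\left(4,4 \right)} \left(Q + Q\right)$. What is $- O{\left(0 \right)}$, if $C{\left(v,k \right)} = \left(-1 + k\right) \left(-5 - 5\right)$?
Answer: $0$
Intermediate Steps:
$C{\left(v,k \right)} = 10 - 10 k$ ($C{\left(v,k \right)} = \left(-1 + k\right) \left(-10\right) = 10 - 10 k$)
$O{\left(Q \right)} = - 60 Q$ ($O{\left(Q \right)} = \left(10 - 40\right) \left(Q + Q\right) = \left(10 - 40\right) 2 Q = - 30 \cdot 2 Q = - 60 Q$)
$- O{\left(0 \right)} = - \left(-60\right) 0 = \left(-1\right) 0 = 0$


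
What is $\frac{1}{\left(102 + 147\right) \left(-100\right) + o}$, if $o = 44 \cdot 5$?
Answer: $- \frac{1}{24680} \approx -4.0519 \cdot 10^{-5}$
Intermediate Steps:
$o = 220$
$\frac{1}{\left(102 + 147\right) \left(-100\right) + o} = \frac{1}{\left(102 + 147\right) \left(-100\right) + 220} = \frac{1}{249 \left(-100\right) + 220} = \frac{1}{-24900 + 220} = \frac{1}{-24680} = - \frac{1}{24680}$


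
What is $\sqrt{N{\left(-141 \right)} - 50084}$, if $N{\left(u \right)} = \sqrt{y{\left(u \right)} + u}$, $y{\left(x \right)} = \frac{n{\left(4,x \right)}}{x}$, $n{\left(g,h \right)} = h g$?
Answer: $\sqrt{-50084 + i \sqrt{137}} \approx 0.026 + 223.79 i$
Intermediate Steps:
$n{\left(g,h \right)} = g h$
$y{\left(x \right)} = 4$ ($y{\left(x \right)} = \frac{4 x}{x} = 4$)
$N{\left(u \right)} = \sqrt{4 + u}$
$\sqrt{N{\left(-141 \right)} - 50084} = \sqrt{\sqrt{4 - 141} - 50084} = \sqrt{\sqrt{-137} - 50084} = \sqrt{i \sqrt{137} - 50084} = \sqrt{-50084 + i \sqrt{137}}$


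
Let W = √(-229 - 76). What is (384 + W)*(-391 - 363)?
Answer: -289536 - 754*I*√305 ≈ -2.8954e+5 - 13168.0*I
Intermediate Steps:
W = I*√305 (W = √(-305) = I*√305 ≈ 17.464*I)
(384 + W)*(-391 - 363) = (384 + I*√305)*(-391 - 363) = (384 + I*√305)*(-754) = -289536 - 754*I*√305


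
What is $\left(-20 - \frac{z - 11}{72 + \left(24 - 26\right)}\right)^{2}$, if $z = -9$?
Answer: $\frac{19044}{49} \approx 388.65$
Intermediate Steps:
$\left(-20 - \frac{z - 11}{72 + \left(24 - 26\right)}\right)^{2} = \left(-20 - \frac{-9 - 11}{72 + \left(24 - 26\right)}\right)^{2} = \left(-20 - - \frac{20}{72 - 2}\right)^{2} = \left(-20 - - \frac{20}{70}\right)^{2} = \left(-20 - \left(-20\right) \frac{1}{70}\right)^{2} = \left(-20 - - \frac{2}{7}\right)^{2} = \left(-20 + \frac{2}{7}\right)^{2} = \left(- \frac{138}{7}\right)^{2} = \frac{19044}{49}$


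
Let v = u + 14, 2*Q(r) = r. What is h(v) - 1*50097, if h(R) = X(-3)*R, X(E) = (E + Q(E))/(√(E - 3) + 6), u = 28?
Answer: 3*(-16699*√6 + 100257*I)/(√6 - 6*I) ≈ -50124.0 + 11.023*I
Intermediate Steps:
Q(r) = r/2
v = 42 (v = 28 + 14 = 42)
X(E) = 3*E/(2*(6 + √(-3 + E))) (X(E) = (E + E/2)/(√(E - 3) + 6) = (3*E/2)/(√(-3 + E) + 6) = (3*E/2)/(6 + √(-3 + E)) = 3*E/(2*(6 + √(-3 + E))))
h(R) = -9*R/(2*(6 + I*√6)) (h(R) = ((3/2)*(-3)/(6 + √(-3 - 3)))*R = ((3/2)*(-3)/(6 + √(-6)))*R = ((3/2)*(-3)/(6 + I*√6))*R = (-9/(2*(6 + I*√6)))*R = -9*R/(2*(6 + I*√6)))
h(v) - 1*50097 = (-9/14*42 + (3/28)*I*42*√6) - 1*50097 = (-27 + 9*I*√6/2) - 50097 = -50124 + 9*I*√6/2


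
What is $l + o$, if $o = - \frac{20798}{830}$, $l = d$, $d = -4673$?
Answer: $- \frac{1949694}{415} \approx -4698.1$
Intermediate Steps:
$l = -4673$
$o = - \frac{10399}{415}$ ($o = \left(-20798\right) \frac{1}{830} = - \frac{10399}{415} \approx -25.058$)
$l + o = -4673 - \frac{10399}{415} = - \frac{1949694}{415}$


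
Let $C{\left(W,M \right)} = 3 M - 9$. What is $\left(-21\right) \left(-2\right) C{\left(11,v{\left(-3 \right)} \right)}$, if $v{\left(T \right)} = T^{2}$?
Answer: $756$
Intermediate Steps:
$C{\left(W,M \right)} = -9 + 3 M$
$\left(-21\right) \left(-2\right) C{\left(11,v{\left(-3 \right)} \right)} = \left(-21\right) \left(-2\right) \left(-9 + 3 \left(-3\right)^{2}\right) = 42 \left(-9 + 3 \cdot 9\right) = 42 \left(-9 + 27\right) = 42 \cdot 18 = 756$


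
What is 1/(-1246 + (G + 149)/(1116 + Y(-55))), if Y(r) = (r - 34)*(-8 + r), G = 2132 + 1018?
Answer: -6723/8373559 ≈ -0.00080288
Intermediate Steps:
G = 3150
Y(r) = (-34 + r)*(-8 + r)
1/(-1246 + (G + 149)/(1116 + Y(-55))) = 1/(-1246 + (3150 + 149)/(1116 + (272 + (-55)² - 42*(-55)))) = 1/(-1246 + 3299/(1116 + (272 + 3025 + 2310))) = 1/(-1246 + 3299/(1116 + 5607)) = 1/(-1246 + 3299/6723) = 1/(-8373559/6723) = -6723/8373559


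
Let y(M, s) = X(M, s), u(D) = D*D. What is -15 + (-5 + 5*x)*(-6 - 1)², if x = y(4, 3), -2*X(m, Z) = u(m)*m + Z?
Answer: -16935/2 ≈ -8467.5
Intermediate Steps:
u(D) = D²
X(m, Z) = -Z/2 - m³/2 (X(m, Z) = -(m²*m + Z)/2 = -(m³ + Z)/2 = -(Z + m³)/2 = -Z/2 - m³/2)
y(M, s) = -s/2 - M³/2
x = -67/2 (x = -½*3 - ½*4³ = -3/2 - ½*64 = -3/2 - 32 = -67/2 ≈ -33.500)
-15 + (-5 + 5*x)*(-6 - 1)² = -15 + (-5 + 5*(-67/2))*(-6 - 1)² = -15 + (-5 - 335/2)*(-7)² = -15 - 345/2*49 = -15 - 16905/2 = -16935/2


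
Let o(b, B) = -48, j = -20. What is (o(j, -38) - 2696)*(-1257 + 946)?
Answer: 853384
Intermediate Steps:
(o(j, -38) - 2696)*(-1257 + 946) = (-48 - 2696)*(-1257 + 946) = -2744*(-311) = 853384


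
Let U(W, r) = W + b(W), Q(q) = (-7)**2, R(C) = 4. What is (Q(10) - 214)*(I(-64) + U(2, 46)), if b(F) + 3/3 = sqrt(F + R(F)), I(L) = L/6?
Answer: 1595 - 165*sqrt(6) ≈ 1190.8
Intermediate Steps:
I(L) = L/6 (I(L) = L*(1/6) = L/6)
Q(q) = 49
b(F) = -1 + sqrt(4 + F) (b(F) = -1 + sqrt(F + 4) = -1 + sqrt(4 + F))
U(W, r) = -1 + W + sqrt(4 + W) (U(W, r) = W + (-1 + sqrt(4 + W)) = -1 + W + sqrt(4 + W))
(Q(10) - 214)*(I(-64) + U(2, 46)) = (49 - 214)*((1/6)*(-64) + (-1 + 2 + sqrt(4 + 2))) = -165*(-32/3 + (-1 + 2 + sqrt(6))) = -165*(-32/3 + (1 + sqrt(6))) = -165*(-29/3 + sqrt(6)) = 1595 - 165*sqrt(6)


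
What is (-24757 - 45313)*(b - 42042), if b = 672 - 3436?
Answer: 3139556420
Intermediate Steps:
b = -2764
(-24757 - 45313)*(b - 42042) = (-24757 - 45313)*(-2764 - 42042) = -70070*(-44806) = 3139556420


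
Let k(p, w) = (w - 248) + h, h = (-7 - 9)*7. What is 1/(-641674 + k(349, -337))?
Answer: -1/642371 ≈ -1.5567e-6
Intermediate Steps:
h = -112 (h = -16*7 = -112)
k(p, w) = -360 + w (k(p, w) = (w - 248) - 112 = (-248 + w) - 112 = -360 + w)
1/(-641674 + k(349, -337)) = 1/(-641674 + (-360 - 337)) = 1/(-641674 - 697) = 1/(-642371) = -1/642371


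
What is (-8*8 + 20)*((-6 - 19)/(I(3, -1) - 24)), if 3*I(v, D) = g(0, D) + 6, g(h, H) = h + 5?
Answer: -3300/61 ≈ -54.098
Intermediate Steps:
g(h, H) = 5 + h
I(v, D) = 11/3 (I(v, D) = ((5 + 0) + 6)/3 = (5 + 6)/3 = (1/3)*11 = 11/3)
(-8*8 + 20)*((-6 - 19)/(I(3, -1) - 24)) = (-8*8 + 20)*((-6 - 19)/(11/3 - 24)) = (-64 + 20)*(-25/(-61/3)) = -(-1100)*(-3)/61 = -44*75/61 = -3300/61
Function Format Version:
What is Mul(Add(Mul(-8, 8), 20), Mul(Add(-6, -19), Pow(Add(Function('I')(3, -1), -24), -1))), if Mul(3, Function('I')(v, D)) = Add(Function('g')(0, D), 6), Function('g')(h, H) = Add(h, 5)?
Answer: Rational(-3300, 61) ≈ -54.098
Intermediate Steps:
Function('g')(h, H) = Add(5, h)
Function('I')(v, D) = Rational(11, 3) (Function('I')(v, D) = Mul(Rational(1, 3), Add(Add(5, 0), 6)) = Mul(Rational(1, 3), Add(5, 6)) = Mul(Rational(1, 3), 11) = Rational(11, 3))
Mul(Add(Mul(-8, 8), 20), Mul(Add(-6, -19), Pow(Add(Function('I')(3, -1), -24), -1))) = Mul(Add(Mul(-8, 8), 20), Mul(Add(-6, -19), Pow(Add(Rational(11, 3), -24), -1))) = Mul(Add(-64, 20), Mul(-25, Pow(Rational(-61, 3), -1))) = Mul(-44, Mul(-25, Rational(-3, 61))) = Mul(-44, Rational(75, 61)) = Rational(-3300, 61)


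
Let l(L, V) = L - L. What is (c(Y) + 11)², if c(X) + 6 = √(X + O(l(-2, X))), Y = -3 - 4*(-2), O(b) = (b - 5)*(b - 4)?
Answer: 100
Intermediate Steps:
l(L, V) = 0
O(b) = (-5 + b)*(-4 + b)
Y = 5 (Y = -3 + 8 = 5)
c(X) = -6 + √(20 + X) (c(X) = -6 + √(X + (20 + 0² - 9*0)) = -6 + √(X + (20 + 0 + 0)) = -6 + √(X + 20) = -6 + √(20 + X))
(c(Y) + 11)² = ((-6 + √(20 + 5)) + 11)² = ((-6 + √25) + 11)² = ((-6 + 5) + 11)² = (-1 + 11)² = 10² = 100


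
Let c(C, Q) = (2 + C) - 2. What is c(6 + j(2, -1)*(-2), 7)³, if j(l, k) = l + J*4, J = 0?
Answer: 8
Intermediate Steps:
j(l, k) = l (j(l, k) = l + 0*4 = l + 0 = l)
c(C, Q) = C
c(6 + j(2, -1)*(-2), 7)³ = (6 + 2*(-2))³ = (6 - 4)³ = 2³ = 8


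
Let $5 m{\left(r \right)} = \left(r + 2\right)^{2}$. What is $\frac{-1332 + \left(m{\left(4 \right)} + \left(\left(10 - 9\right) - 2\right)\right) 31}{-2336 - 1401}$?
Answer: $\frac{5699}{18685} \approx 0.305$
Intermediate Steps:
$m{\left(r \right)} = \frac{\left(2 + r\right)^{2}}{5}$ ($m{\left(r \right)} = \frac{\left(r + 2\right)^{2}}{5} = \frac{\left(2 + r\right)^{2}}{5}$)
$\frac{-1332 + \left(m{\left(4 \right)} + \left(\left(10 - 9\right) - 2\right)\right) 31}{-2336 - 1401} = \frac{-1332 + \left(\frac{\left(2 + 4\right)^{2}}{5} + \left(\left(10 - 9\right) - 2\right)\right) 31}{-2336 - 1401} = \frac{-1332 + \left(\frac{6^{2}}{5} + \left(1 - 2\right)\right) 31}{-3737} = \left(-1332 + \left(\frac{1}{5} \cdot 36 - 1\right) 31\right) \left(- \frac{1}{3737}\right) = \left(-1332 + \left(\frac{36}{5} - 1\right) 31\right) \left(- \frac{1}{3737}\right) = \left(-1332 + \frac{31}{5} \cdot 31\right) \left(- \frac{1}{3737}\right) = \left(-1332 + \frac{961}{5}\right) \left(- \frac{1}{3737}\right) = \left(- \frac{5699}{5}\right) \left(- \frac{1}{3737}\right) = \frac{5699}{18685}$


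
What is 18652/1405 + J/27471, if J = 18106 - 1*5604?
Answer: 529954402/38596755 ≈ 13.731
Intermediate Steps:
J = 12502 (J = 18106 - 5604 = 12502)
18652/1405 + J/27471 = 18652/1405 + 12502/27471 = 529954402/38596755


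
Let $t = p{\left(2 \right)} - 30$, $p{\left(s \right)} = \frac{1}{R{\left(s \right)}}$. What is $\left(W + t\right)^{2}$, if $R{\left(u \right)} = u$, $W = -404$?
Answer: $\frac{751689}{4} \approx 1.8792 \cdot 10^{5}$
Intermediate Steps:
$p{\left(s \right)} = \frac{1}{s}$
$t = - \frac{59}{2}$ ($t = \frac{1}{2} - 30 = - \frac{59}{2} \approx -29.5$)
$\left(W + t\right)^{2} = \left(-404 - \frac{59}{2}\right)^{2} = \left(- \frac{867}{2}\right)^{2} = \frac{751689}{4}$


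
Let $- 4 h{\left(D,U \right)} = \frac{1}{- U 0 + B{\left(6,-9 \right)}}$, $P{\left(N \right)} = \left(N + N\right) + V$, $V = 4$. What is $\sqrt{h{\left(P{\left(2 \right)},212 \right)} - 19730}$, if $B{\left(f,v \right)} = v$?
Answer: $\frac{i \sqrt{710279}}{6} \approx 140.46 i$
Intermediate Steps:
$P{\left(N \right)} = 4 + 2 N$ ($P{\left(N \right)} = \left(N + N\right) + 4 = 2 N + 4 = 4 + 2 N$)
$h{\left(D,U \right)} = \frac{1}{36}$ ($h{\left(D,U \right)} = - \frac{1}{4 \left(- U 0 - 9\right)} = - \frac{1}{4 \left(0 - 9\right)} = - \frac{1}{4 \left(-9\right)} = \left(- \frac{1}{4}\right) \left(- \frac{1}{9}\right) = \frac{1}{36}$)
$\sqrt{h{\left(P{\left(2 \right)},212 \right)} - 19730} = \sqrt{\frac{1}{36} - 19730} = \sqrt{- \frac{710279}{36}} = \frac{i \sqrt{710279}}{6}$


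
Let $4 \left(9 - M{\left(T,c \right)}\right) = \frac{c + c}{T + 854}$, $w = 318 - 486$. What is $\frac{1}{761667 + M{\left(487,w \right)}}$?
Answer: $\frac{447}{340469200} \approx 1.3129 \cdot 10^{-6}$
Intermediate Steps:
$w = -168$ ($w = 318 - 486 = -168$)
$M{\left(T,c \right)} = 9 - \frac{c}{2 \left(854 + T\right)}$ ($M{\left(T,c \right)} = 9 - \frac{\left(c + c\right) \frac{1}{T + 854}}{4} = 9 - \frac{2 c \frac{1}{854 + T}}{4} = 9 - \frac{c}{2 \left(854 + T\right)}$)
$\frac{1}{761667 + M{\left(487,w \right)}} = \frac{1}{761667 + \frac{15372 - -168 + 18 \cdot 487}{2 \left(854 + 487\right)}} = \frac{1}{761667 + \frac{15372 + 168 + 8766}{2 \cdot 1341}} = \frac{1}{761667 + \frac{1}{2} \cdot \frac{1}{1341} \cdot 24306} = \frac{1}{761667 + \frac{4051}{447}} = \frac{1}{\frac{340469200}{447}} = \frac{447}{340469200}$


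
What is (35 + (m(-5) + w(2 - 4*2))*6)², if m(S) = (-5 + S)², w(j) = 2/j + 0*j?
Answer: 400689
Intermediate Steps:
w(j) = 2/j (w(j) = 2/j + 0 = 2/j)
(35 + (m(-5) + w(2 - 4*2))*6)² = (35 + ((-5 - 5)² + 2/(2 - 4*2))*6)² = (35 + ((-10)² + 2/(2 - 8))*6)² = (35 + (100 + 2/(-6))*6)² = (35 + (100 + 2*(-⅙))*6)² = (35 + (100 - ⅓)*6)² = (35 + (299/3)*6)² = (35 + 598)² = 633² = 400689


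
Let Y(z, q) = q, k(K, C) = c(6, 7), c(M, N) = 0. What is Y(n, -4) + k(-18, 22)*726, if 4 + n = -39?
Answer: -4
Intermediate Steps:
n = -43 (n = -4 - 39 = -43)
k(K, C) = 0
Y(n, -4) + k(-18, 22)*726 = -4 + 0*726 = -4 + 0 = -4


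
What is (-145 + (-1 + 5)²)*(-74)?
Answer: 9546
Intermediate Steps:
(-145 + (-1 + 5)²)*(-74) = (-145 + 4²)*(-74) = (-145 + 16)*(-74) = -129*(-74) = 9546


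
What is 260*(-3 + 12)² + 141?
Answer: 21201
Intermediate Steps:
260*(-3 + 12)² + 141 = 260*9² + 141 = 260*81 + 141 = 21060 + 141 = 21201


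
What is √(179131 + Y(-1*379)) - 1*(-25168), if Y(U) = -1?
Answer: 25168 + √179130 ≈ 25591.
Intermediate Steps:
√(179131 + Y(-1*379)) - 1*(-25168) = √(179131 - 1) - 1*(-25168) = √179130 + 25168 = 25168 + √179130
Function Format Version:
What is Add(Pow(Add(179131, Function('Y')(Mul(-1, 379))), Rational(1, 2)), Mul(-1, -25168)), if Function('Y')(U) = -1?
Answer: Add(25168, Pow(179130, Rational(1, 2))) ≈ 25591.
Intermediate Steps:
Add(Pow(Add(179131, Function('Y')(Mul(-1, 379))), Rational(1, 2)), Mul(-1, -25168)) = Add(Pow(Add(179131, -1), Rational(1, 2)), Mul(-1, -25168)) = Add(Pow(179130, Rational(1, 2)), 25168) = Add(25168, Pow(179130, Rational(1, 2)))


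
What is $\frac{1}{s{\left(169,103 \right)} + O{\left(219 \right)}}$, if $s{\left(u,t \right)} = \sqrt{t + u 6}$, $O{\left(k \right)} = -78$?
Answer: $- \frac{78}{4967} - \frac{\sqrt{1117}}{4967} \approx -0.022432$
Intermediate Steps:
$s{\left(u,t \right)} = \sqrt{t + 6 u}$
$\frac{1}{s{\left(169,103 \right)} + O{\left(219 \right)}} = \frac{1}{\sqrt{103 + 6 \cdot 169} - 78} = \frac{1}{\sqrt{103 + 1014} - 78} = \frac{1}{\sqrt{1117} - 78} = \frac{1}{-78 + \sqrt{1117}}$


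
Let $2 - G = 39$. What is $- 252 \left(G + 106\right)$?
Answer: $-17388$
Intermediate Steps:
$G = -37$ ($G = 2 - 39 = -37$)
$- 252 \left(G + 106\right) = - 252 \left(-37 + 106\right) = \left(-252\right) 69 = -17388$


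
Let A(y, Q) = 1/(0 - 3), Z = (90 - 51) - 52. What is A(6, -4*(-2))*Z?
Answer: 13/3 ≈ 4.3333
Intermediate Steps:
Z = -13 (Z = 39 - 52 = -13)
A(y, Q) = -1/3 (A(y, Q) = 1/(-3) = -1/3)
A(6, -4*(-2))*Z = -1/3*(-13) = 13/3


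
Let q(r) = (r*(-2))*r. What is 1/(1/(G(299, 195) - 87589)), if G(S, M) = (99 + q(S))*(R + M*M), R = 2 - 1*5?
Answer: -6794733055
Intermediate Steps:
q(r) = -2*r**2 (q(r) = (-2*r)*r = -2*r**2)
R = -3 (R = 2 - 5 = -3)
G(S, M) = (-3 + M**2)*(99 - 2*S**2) (G(S, M) = (99 - 2*S**2)*(-3 + M*M) = (99 - 2*S**2)*(-3 + M**2) = (-3 + M**2)*(99 - 2*S**2))
1/(1/(G(299, 195) - 87589)) = 1/(1/((-297 + 6*299**2 + 99*195**2 - 2*195**2*299**2) - 87589)) = 1/(1/((-297 + 6*89401 + 99*38025 - 2*38025*89401) - 87589)) = 1/(1/((-297 + 536406 + 3764475 - 6798946050) - 87589)) = 1/(1/(-6794645466 - 87589)) = 1/(1/(-6794733055)) = 1/(-1/6794733055) = -6794733055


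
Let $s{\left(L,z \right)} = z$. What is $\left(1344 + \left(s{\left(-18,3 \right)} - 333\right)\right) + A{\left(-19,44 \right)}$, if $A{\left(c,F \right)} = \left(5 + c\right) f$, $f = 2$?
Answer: $986$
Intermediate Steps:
$A{\left(c,F \right)} = 10 + 2 c$ ($A{\left(c,F \right)} = \left(5 + c\right) 2 = 10 + 2 c$)
$\left(1344 + \left(s{\left(-18,3 \right)} - 333\right)\right) + A{\left(-19,44 \right)} = \left(1344 + \left(3 - 333\right)\right) + \left(10 + 2 \left(-19\right)\right) = \left(1344 - 330\right) + \left(10 - 38\right) = 1014 - 28 = 986$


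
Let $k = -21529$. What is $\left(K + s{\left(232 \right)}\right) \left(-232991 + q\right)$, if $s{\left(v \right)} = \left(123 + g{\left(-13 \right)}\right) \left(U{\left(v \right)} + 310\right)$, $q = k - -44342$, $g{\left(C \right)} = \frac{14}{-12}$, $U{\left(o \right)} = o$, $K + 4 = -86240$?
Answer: $\frac{12743302318}{3} \approx 4.2478 \cdot 10^{9}$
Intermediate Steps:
$K = -86244$ ($K = -4 - 86240 = -86244$)
$g{\left(C \right)} = - \frac{7}{6}$ ($g{\left(C \right)} = 14 \left(- \frac{1}{12}\right) = - \frac{7}{6}$)
$q = 22813$ ($q = -21529 - -44342 = -21529 + 44342 = 22813$)
$s{\left(v \right)} = \frac{113305}{3} + \frac{731 v}{6}$ ($s{\left(v \right)} = \left(123 - \frac{7}{6}\right) \left(v + 310\right) = \frac{731 \left(310 + v\right)}{6} = \frac{113305}{3} + \frac{731 v}{6}$)
$\left(K + s{\left(232 \right)}\right) \left(-232991 + q\right) = \left(-86244 + \left(\frac{113305}{3} + \frac{731}{6} \cdot 232\right)\right) \left(-232991 + 22813\right) = \left(-86244 + \left(\frac{113305}{3} + \frac{84796}{3}\right)\right) \left(-210178\right) = \left(-86244 + \frac{198101}{3}\right) \left(-210178\right) = \left(- \frac{60631}{3}\right) \left(-210178\right) = \frac{12743302318}{3}$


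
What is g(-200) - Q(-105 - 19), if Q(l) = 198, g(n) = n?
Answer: -398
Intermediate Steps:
g(-200) - Q(-105 - 19) = -200 - 1*198 = -200 - 198 = -398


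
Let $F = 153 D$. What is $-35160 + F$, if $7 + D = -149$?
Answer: $-59028$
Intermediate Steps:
$D = -156$ ($D = -7 - 149 = -156$)
$F = -23868$ ($F = 153 \left(-156\right) = -23868$)
$-35160 + F = -35160 - 23868 = -59028$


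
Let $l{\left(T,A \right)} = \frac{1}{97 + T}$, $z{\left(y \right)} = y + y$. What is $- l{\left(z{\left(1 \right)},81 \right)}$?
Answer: $- \frac{1}{99} \approx -0.010101$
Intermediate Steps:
$z{\left(y \right)} = 2 y$
$- l{\left(z{\left(1 \right)},81 \right)} = - \frac{1}{97 + 2 \cdot 1} = - \frac{1}{97 + 2} = - \frac{1}{99}$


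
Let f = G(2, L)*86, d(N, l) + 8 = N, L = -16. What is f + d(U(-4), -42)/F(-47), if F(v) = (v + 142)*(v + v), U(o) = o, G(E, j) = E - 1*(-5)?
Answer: 2687936/4465 ≈ 602.00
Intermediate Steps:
G(E, j) = 5 + E (G(E, j) = E + 5 = 5 + E)
d(N, l) = -8 + N
F(v) = 2*v*(142 + v) (F(v) = (142 + v)*(2*v) = 2*v*(142 + v))
f = 602 (f = (5 + 2)*86 = 7*86 = 602)
f + d(U(-4), -42)/F(-47) = 602 + (-8 - 4)/((2*(-47)*(142 - 47))) = 602 - 12/(2*(-47)*95) = 602 - 12/(-8930) = 602 - 12*(-1/8930) = 602 + 6/4465 = 2687936/4465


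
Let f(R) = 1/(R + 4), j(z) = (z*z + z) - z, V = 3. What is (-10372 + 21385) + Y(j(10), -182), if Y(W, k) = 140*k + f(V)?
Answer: -101268/7 ≈ -14467.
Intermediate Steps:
j(z) = z**2 (j(z) = (z**2 + z) - z = (z + z**2) - z = z**2)
f(R) = 1/(4 + R)
Y(W, k) = 1/7 + 140*k (Y(W, k) = 140*k + 1/(4 + 3) = 140*k + 1/7 = 1/7 + 140*k)
(-10372 + 21385) + Y(j(10), -182) = (-10372 + 21385) + (1/7 + 140*(-182)) = 11013 + (1/7 - 25480) = 11013 - 178359/7 = -101268/7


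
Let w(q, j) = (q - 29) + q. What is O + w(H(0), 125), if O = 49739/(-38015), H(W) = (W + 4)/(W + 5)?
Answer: -218270/7603 ≈ -28.708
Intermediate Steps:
H(W) = (4 + W)/(5 + W)
w(q, j) = -29 + 2*q (w(q, j) = (-29 + q) + q = -29 + 2*q)
O = -49739/38015 (O = 49739*(-1/38015) = -49739/38015 ≈ -1.3084)
O + w(H(0), 125) = -49739/38015 + (-29 + 2*((4 + 0)/(5 + 0))) = -49739/38015 + (-29 + 2*(4/5)) = -49739/38015 + (-29 + 2*((⅕)*4)) = -49739/38015 + (-29 + 2*(⅘)) = -49739/38015 + (-29 + 8/5) = -49739/38015 - 137/5 = -218270/7603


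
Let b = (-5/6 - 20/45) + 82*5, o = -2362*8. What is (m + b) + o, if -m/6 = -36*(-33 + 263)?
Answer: 561469/18 ≈ 31193.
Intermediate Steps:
o = -18896
m = 49680 (m = -(-216)*(-33 + 263) = -(-216)*230 = -6*(-8280) = 49680)
b = 7357/18 (b = (-5*⅙ - 20*1/45) + 410 = (-⅚ - 4/9) + 410 = -23/18 + 410 = 7357/18 ≈ 408.72)
(m + b) + o = (49680 + 7357/18) - 18896 = 901597/18 - 18896 = 561469/18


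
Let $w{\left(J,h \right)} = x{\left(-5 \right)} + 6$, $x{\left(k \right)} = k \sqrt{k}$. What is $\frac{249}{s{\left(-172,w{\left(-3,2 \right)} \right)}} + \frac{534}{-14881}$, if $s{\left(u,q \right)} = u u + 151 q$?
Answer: $- \frac{25664871956}{925092469215} + \frac{12533 i \sqrt{5}}{62166015} \approx -0.027743 + 0.0004508 i$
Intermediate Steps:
$x{\left(k \right)} = k^{\frac{3}{2}}$
$w{\left(J,h \right)} = 6 - 5 i \sqrt{5}$ ($w{\left(J,h \right)} = \left(-5\right)^{\frac{3}{2}} + 6 = - 5 i \sqrt{5} + 6 = 6 - 5 i \sqrt{5}$)
$s{\left(u,q \right)} = u^{2} + 151 q$
$\frac{249}{s{\left(-172,w{\left(-3,2 \right)} \right)}} + \frac{534}{-14881} = \frac{249}{\left(-172\right)^{2} + 151 \left(6 - 5 i \sqrt{5}\right)} + \frac{534}{-14881} = \frac{249}{29584 + \left(906 - 755 i \sqrt{5}\right)} + 534 \left(- \frac{1}{14881}\right) = \frac{249}{30490 - 755 i \sqrt{5}} - \frac{534}{14881} = - \frac{534}{14881} + \frac{249}{30490 - 755 i \sqrt{5}}$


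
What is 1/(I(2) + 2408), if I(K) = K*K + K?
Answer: 1/2414 ≈ 0.00041425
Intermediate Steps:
I(K) = K + K² (I(K) = K² + K = K + K²)
1/(I(2) + 2408) = 1/(2*(1 + 2) + 2408) = 1/(2*3 + 2408) = 1/(6 + 2408) = 1/2414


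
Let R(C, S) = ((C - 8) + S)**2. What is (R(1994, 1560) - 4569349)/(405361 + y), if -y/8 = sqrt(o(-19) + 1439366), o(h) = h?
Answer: 3244820355887/164225422113 + 64038136*sqrt(1439347)/164225422113 ≈ 20.226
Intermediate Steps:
R(C, S) = (-8 + C + S)**2 (R(C, S) = ((-8 + C) + S)**2 = (-8 + C + S)**2)
y = -8*sqrt(1439347) (y = -8*sqrt(-19 + 1439366) = -8*sqrt(1439347) ≈ -9597.8)
(R(1994, 1560) - 4569349)/(405361 + y) = ((-8 + 1994 + 1560)**2 - 4569349)/(405361 - 8*sqrt(1439347)) = (3546**2 - 4569349)/(405361 - 8*sqrt(1439347)) = (12574116 - 4569349)/(405361 - 8*sqrt(1439347)) = 8004767/(405361 - 8*sqrt(1439347))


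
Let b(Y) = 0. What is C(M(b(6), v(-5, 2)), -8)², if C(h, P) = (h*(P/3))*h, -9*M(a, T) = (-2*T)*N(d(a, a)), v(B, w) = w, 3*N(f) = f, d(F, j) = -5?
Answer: 10240000/4782969 ≈ 2.1409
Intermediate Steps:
N(f) = f/3
M(a, T) = -10*T/27 (M(a, T) = -(-2*T)*(⅓)*(-5)/9 = -(-2*T)*(-5)/(9*3) = -10*T/27)
C(h, P) = P*h²/3 (C(h, P) = (h*(P*(⅓)))*h = (h*(P/3))*h = (P*h/3)*h = P*h²/3)
C(M(b(6), v(-5, 2)), -8)² = ((⅓)*(-8)*(-10/27*2)²)² = ((⅓)*(-8)*(-20/27)²)² = ((⅓)*(-8)*(400/729))² = (-3200/2187)² = 10240000/4782969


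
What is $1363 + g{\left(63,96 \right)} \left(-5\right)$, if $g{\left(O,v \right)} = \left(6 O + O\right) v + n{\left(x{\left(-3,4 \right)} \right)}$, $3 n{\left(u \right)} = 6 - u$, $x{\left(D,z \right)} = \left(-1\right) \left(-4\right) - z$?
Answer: $-210327$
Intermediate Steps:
$x{\left(D,z \right)} = 4 - z$
$n{\left(u \right)} = 2 - \frac{u}{3}$ ($n{\left(u \right)} = \frac{6 - u}{3} = 2 - \frac{u}{3}$)
$g{\left(O,v \right)} = 2 + 7 O v$ ($g{\left(O,v \right)} = \left(6 O + O\right) v + \left(2 - \frac{4 - 4}{3}\right) = 7 O v + \left(2 - \frac{4 - 4}{3}\right) = 7 O v + \left(2 - 0\right) = 7 O v + \left(2 + 0\right) = 7 O v + 2 = 2 + 7 O v$)
$1363 + g{\left(63,96 \right)} \left(-5\right) = 1363 + \left(2 + 7 \cdot 63 \cdot 96\right) \left(-5\right) = 1363 + \left(2 + 42336\right) \left(-5\right) = 1363 + 42338 \left(-5\right) = 1363 - 211690 = -210327$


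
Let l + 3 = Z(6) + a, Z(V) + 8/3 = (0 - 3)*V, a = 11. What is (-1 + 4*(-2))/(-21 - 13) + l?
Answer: -1265/102 ≈ -12.402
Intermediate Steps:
Z(V) = -8/3 - 3*V (Z(V) = -8/3 + (0 - 3)*V = -8/3 - 3*V)
l = -38/3 (l = -3 + ((-8/3 - 3*6) + 11) = -3 + ((-8/3 - 18) + 11) = -3 + (-62/3 + 11) = -3 - 29/3 = -38/3 ≈ -12.667)
(-1 + 4*(-2))/(-21 - 13) + l = (-1 + 4*(-2))/(-21 - 13) - 38/3 = (-1 - 8)/(-34) - 38/3 = -9*(-1/34) - 38/3 = 9/34 - 38/3 = -1265/102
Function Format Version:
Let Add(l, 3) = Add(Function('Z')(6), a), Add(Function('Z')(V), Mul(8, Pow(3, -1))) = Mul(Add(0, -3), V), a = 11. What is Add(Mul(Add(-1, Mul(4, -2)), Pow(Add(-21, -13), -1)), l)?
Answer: Rational(-1265, 102) ≈ -12.402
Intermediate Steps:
Function('Z')(V) = Add(Rational(-8, 3), Mul(-3, V)) (Function('Z')(V) = Add(Rational(-8, 3), Mul(Add(0, -3), V)) = Add(Rational(-8, 3), Mul(-3, V)))
l = Rational(-38, 3) (l = Add(-3, Add(Add(Rational(-8, 3), Mul(-3, 6)), 11)) = Add(-3, Add(Add(Rational(-8, 3), -18), 11)) = Add(-3, Add(Rational(-62, 3), 11)) = Add(-3, Rational(-29, 3)) = Rational(-38, 3) ≈ -12.667)
Add(Mul(Add(-1, Mul(4, -2)), Pow(Add(-21, -13), -1)), l) = Add(Mul(Add(-1, Mul(4, -2)), Pow(Add(-21, -13), -1)), Rational(-38, 3)) = Add(Mul(Add(-1, -8), Pow(-34, -1)), Rational(-38, 3)) = Add(Mul(-9, Rational(-1, 34)), Rational(-38, 3)) = Add(Rational(9, 34), Rational(-38, 3)) = Rational(-1265, 102)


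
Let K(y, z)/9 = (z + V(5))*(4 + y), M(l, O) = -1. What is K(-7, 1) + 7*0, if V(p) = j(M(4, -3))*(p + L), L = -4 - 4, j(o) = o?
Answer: -108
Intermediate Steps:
L = -8
V(p) = 8 - p (V(p) = -(p - 8) = -(-8 + p) = 8 - p)
K(y, z) = 9*(3 + z)*(4 + y) (K(y, z) = 9*((z + (8 - 1*5))*(4 + y)) = 9*((z + (8 - 5))*(4 + y)) = 9*((z + 3)*(4 + y)) = 9*((3 + z)*(4 + y)) = 9*(3 + z)*(4 + y))
K(-7, 1) + 7*0 = (108 + 27*(-7) + 36*1 + 9*(-7)*1) + 7*0 = (108 - 189 + 36 - 63) + 0 = -108 + 0 = -108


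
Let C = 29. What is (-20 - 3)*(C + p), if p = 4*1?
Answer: -759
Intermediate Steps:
p = 4
(-20 - 3)*(C + p) = (-20 - 3)*(29 + 4) = -23*33 = -759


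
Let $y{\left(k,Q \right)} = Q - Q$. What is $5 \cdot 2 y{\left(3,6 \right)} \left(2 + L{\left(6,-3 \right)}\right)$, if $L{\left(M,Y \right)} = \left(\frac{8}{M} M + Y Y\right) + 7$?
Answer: $0$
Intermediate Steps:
$y{\left(k,Q \right)} = 0$
$L{\left(M,Y \right)} = 15 + Y^{2}$ ($L{\left(M,Y \right)} = \left(8 + Y^{2}\right) + 7 = 15 + Y^{2}$)
$5 \cdot 2 y{\left(3,6 \right)} \left(2 + L{\left(6,-3 \right)}\right) = 5 \cdot 2 \cdot 0 \left(2 + \left(15 + \left(-3\right)^{2}\right)\right) = 10 \cdot 0 \left(2 + \left(15 + 9\right)\right) = 0 \left(2 + 24\right) = 0 \cdot 26 = 0$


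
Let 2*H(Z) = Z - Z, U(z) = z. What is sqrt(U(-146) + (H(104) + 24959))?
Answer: 3*sqrt(2757) ≈ 157.52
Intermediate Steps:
H(Z) = 0 (H(Z) = (Z - Z)/2 = (1/2)*0 = 0)
sqrt(U(-146) + (H(104) + 24959)) = sqrt(-146 + (0 + 24959)) = sqrt(-146 + 24959) = sqrt(24813) = 3*sqrt(2757)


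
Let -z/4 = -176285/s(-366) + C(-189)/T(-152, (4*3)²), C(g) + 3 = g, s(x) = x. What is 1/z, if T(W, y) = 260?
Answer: -11895/22881914 ≈ -0.00051984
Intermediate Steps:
C(g) = -3 + g
z = -22881914/11895 (z = -4*(-176285/(-366) + (-3 - 189)/260) = -4*(-176285*(-1/366) - 192*1/260) = -4*(176285/366 - 48/65) = -4*11440957/23790 = -22881914/11895 ≈ -1923.7)
1/z = 1/(-22881914/11895) = -11895/22881914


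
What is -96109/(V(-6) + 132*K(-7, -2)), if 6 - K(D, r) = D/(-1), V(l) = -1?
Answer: 96109/133 ≈ 722.62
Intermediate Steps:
V(l) = -1 (V(l) = -1*1 = -1)
K(D, r) = 6 + D (K(D, r) = 6 - D/(-1) = 6 - D*(-1) = 6 - (-1)*D = 6 + D)
-96109/(V(-6) + 132*K(-7, -2)) = -96109/(-1 + 132*(6 - 7)) = -96109/(-1 + 132*(-1)) = -96109/(-1 - 132) = -96109/(-133) = -96109*(-1/133) = 96109/133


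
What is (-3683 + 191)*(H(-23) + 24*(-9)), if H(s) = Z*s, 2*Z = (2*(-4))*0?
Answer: 754272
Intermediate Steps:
Z = 0 (Z = ((2*(-4))*0)/2 = (-8*0)/2 = (½)*0 = 0)
H(s) = 0 (H(s) = 0*s = 0)
(-3683 + 191)*(H(-23) + 24*(-9)) = (-3683 + 191)*(0 + 24*(-9)) = -3492*(0 - 216) = -3492*(-216) = 754272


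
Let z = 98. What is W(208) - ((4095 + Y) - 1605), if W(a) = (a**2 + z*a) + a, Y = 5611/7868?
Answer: 482822077/7868 ≈ 61365.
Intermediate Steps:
Y = 5611/7868 (Y = 5611*(1/7868) = 5611/7868 ≈ 0.71314)
W(a) = a**2 + 99*a (W(a) = (a**2 + 98*a) + a = a**2 + 99*a)
W(208) - ((4095 + Y) - 1605) = 208*(99 + 208) - ((4095 + 5611/7868) - 1605) = 208*307 - (32225071/7868 - 1605) = 63856 - 1*19596931/7868 = 63856 - 19596931/7868 = 482822077/7868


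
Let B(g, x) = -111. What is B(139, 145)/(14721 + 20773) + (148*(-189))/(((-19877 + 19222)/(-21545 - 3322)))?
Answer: -24688906796361/23248570 ≈ -1.0620e+6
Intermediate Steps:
B(139, 145)/(14721 + 20773) + (148*(-189))/(((-19877 + 19222)/(-21545 - 3322))) = -111/(14721 + 20773) + (148*(-189))/(((-19877 + 19222)/(-21545 - 3322))) = -111/35494 - 27972/((-655/(-24867))) = -111*1/35494 - 27972/((-655*(-1/24867))) = -111/35494 - 27972/655/24867 = -111/35494 - 27972*24867/655 = -111/35494 - 695579724/655 = -24688906796361/23248570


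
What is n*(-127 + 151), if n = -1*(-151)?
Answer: 3624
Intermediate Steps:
n = 151
n*(-127 + 151) = 151*(-127 + 151) = 151*24 = 3624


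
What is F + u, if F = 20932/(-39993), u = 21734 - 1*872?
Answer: 834313034/39993 ≈ 20861.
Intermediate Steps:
u = 20862 (u = 21734 - 872 = 20862)
F = -20932/39993 (F = 20932*(-1/39993) = -20932/39993 ≈ -0.52339)
F + u = -20932/39993 + 20862 = 834313034/39993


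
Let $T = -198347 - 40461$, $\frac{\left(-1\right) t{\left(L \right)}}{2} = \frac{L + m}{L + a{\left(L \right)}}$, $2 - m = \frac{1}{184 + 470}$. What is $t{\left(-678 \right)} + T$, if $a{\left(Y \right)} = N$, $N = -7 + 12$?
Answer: $- \frac{52555157473}{220071} \approx -2.3881 \cdot 10^{5}$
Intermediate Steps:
$N = 5$
$a{\left(Y \right)} = 5$
$m = \frac{1307}{654}$ ($m = 2 - \frac{1}{184 + 470} = 2 - \frac{1}{654} = \frac{1307}{654} \approx 1.9985$)
$t{\left(L \right)} = - \frac{2 \left(\frac{1307}{654} + L\right)}{5 + L}$ ($t{\left(L \right)} = - 2 \frac{L + \frac{1307}{654}}{L + 5} = - 2 \frac{\frac{1307}{654} + L}{5 + L} = - \frac{2 \left(\frac{1307}{654} + L\right)}{5 + L}$)
$T = -238808$ ($T = -198347 - 40461 = -238808$)
$t{\left(-678 \right)} + T = \frac{-1307 - -443412}{327 \left(5 - 678\right)} - 238808 = \frac{-1307 + 443412}{327 \left(-673\right)} - 238808 = \frac{1}{327} \left(- \frac{1}{673}\right) 442105 - 238808 = - \frac{442105}{220071} - 238808 = - \frac{52555157473}{220071}$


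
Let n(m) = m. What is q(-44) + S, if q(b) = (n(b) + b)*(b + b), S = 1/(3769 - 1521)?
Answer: 17408513/2248 ≈ 7744.0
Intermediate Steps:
S = 1/2248 ≈ 0.00044484
q(b) = 4*b² (q(b) = (b + b)*(b + b) = (2*b)*(2*b) = 4*b²)
q(-44) + S = 4*(-44)² + 1/2248 = 4*1936 + 1/2248 = 7744 + 1/2248 = 17408513/2248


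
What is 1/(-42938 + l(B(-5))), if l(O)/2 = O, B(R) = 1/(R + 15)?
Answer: -5/214689 ≈ -2.3289e-5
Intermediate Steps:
B(R) = 1/(15 + R)
l(O) = 2*O
1/(-42938 + l(B(-5))) = 1/(-42938 + 2/(15 - 5)) = 1/(-42938 + 2/10) = 1/(-42938 + 2*(⅒)) = 1/(-42938 + ⅕) = 1/(-214689/5) = -5/214689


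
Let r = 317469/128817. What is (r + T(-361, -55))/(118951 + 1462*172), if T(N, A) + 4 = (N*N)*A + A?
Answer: -307774365623/15905249685 ≈ -19.350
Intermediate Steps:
r = 105823/42939 (r = 317469*(1/128817) = 105823/42939 ≈ 2.4645)
T(N, A) = -4 + A + A*N² (T(N, A) = -4 + ((N*N)*A + A) = -4 + (N²*A + A) = -4 + (A*N² + A) = -4 + (A + A*N²) = -4 + A + A*N²)
(r + T(-361, -55))/(118951 + 1462*172) = (105823/42939 + (-4 - 55 - 55*(-361)²))/(118951 + 1462*172) = (105823/42939 + (-4 - 55 - 55*130321))/(118951 + 251464) = (105823/42939 + (-4 - 55 - 7167655))/370415 = (105823/42939 - 7167714)*(1/370415) = -307774365623/42939*1/370415 = -307774365623/15905249685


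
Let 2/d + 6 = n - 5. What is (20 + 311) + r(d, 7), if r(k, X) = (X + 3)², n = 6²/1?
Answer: 431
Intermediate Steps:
n = 36 (n = 36*1 = 36)
d = 2/25 (d = 2/(-6 + (36 - 5)) = 2/(-6 + 31) = 2/25 ≈ 0.080000)
r(k, X) = (3 + X)²
(20 + 311) + r(d, 7) = (20 + 311) + (3 + 7)² = 331 + 10² = 331 + 100 = 431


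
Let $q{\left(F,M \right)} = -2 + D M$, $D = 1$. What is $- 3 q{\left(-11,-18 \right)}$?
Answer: $60$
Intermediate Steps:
$q{\left(F,M \right)} = -2 + M$ ($q{\left(F,M \right)} = -2 + 1 M = -2 + M$)
$- 3 q{\left(-11,-18 \right)} = - 3 \left(-2 - 18\right) = \left(-3\right) \left(-20\right) = 60$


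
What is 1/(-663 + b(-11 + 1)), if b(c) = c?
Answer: -1/673 ≈ -0.0014859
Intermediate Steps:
1/(-663 + b(-11 + 1)) = 1/(-663 + (-11 + 1)) = 1/(-663 - 10) = 1/(-673) = -1/673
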